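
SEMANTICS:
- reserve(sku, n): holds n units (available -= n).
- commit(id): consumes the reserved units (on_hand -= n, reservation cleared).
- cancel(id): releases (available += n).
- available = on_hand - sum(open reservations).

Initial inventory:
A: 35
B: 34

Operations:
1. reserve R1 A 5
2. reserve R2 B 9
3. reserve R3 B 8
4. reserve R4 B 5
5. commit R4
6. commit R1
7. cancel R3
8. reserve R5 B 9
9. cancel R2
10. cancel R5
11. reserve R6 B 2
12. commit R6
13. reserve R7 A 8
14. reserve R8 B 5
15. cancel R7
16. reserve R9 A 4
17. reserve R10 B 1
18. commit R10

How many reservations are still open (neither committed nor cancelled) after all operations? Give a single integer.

Step 1: reserve R1 A 5 -> on_hand[A=35 B=34] avail[A=30 B=34] open={R1}
Step 2: reserve R2 B 9 -> on_hand[A=35 B=34] avail[A=30 B=25] open={R1,R2}
Step 3: reserve R3 B 8 -> on_hand[A=35 B=34] avail[A=30 B=17] open={R1,R2,R3}
Step 4: reserve R4 B 5 -> on_hand[A=35 B=34] avail[A=30 B=12] open={R1,R2,R3,R4}
Step 5: commit R4 -> on_hand[A=35 B=29] avail[A=30 B=12] open={R1,R2,R3}
Step 6: commit R1 -> on_hand[A=30 B=29] avail[A=30 B=12] open={R2,R3}
Step 7: cancel R3 -> on_hand[A=30 B=29] avail[A=30 B=20] open={R2}
Step 8: reserve R5 B 9 -> on_hand[A=30 B=29] avail[A=30 B=11] open={R2,R5}
Step 9: cancel R2 -> on_hand[A=30 B=29] avail[A=30 B=20] open={R5}
Step 10: cancel R5 -> on_hand[A=30 B=29] avail[A=30 B=29] open={}
Step 11: reserve R6 B 2 -> on_hand[A=30 B=29] avail[A=30 B=27] open={R6}
Step 12: commit R6 -> on_hand[A=30 B=27] avail[A=30 B=27] open={}
Step 13: reserve R7 A 8 -> on_hand[A=30 B=27] avail[A=22 B=27] open={R7}
Step 14: reserve R8 B 5 -> on_hand[A=30 B=27] avail[A=22 B=22] open={R7,R8}
Step 15: cancel R7 -> on_hand[A=30 B=27] avail[A=30 B=22] open={R8}
Step 16: reserve R9 A 4 -> on_hand[A=30 B=27] avail[A=26 B=22] open={R8,R9}
Step 17: reserve R10 B 1 -> on_hand[A=30 B=27] avail[A=26 B=21] open={R10,R8,R9}
Step 18: commit R10 -> on_hand[A=30 B=26] avail[A=26 B=21] open={R8,R9}
Open reservations: ['R8', 'R9'] -> 2

Answer: 2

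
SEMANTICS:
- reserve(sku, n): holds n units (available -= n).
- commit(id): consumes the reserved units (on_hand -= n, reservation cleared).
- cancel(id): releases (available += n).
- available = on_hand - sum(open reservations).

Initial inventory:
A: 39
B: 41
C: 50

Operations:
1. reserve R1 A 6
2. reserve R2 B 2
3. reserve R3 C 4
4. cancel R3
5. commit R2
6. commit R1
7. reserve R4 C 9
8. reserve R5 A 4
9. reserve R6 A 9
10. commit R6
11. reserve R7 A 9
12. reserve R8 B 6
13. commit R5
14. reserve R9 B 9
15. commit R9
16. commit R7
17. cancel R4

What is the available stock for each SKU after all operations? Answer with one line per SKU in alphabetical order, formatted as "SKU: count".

Step 1: reserve R1 A 6 -> on_hand[A=39 B=41 C=50] avail[A=33 B=41 C=50] open={R1}
Step 2: reserve R2 B 2 -> on_hand[A=39 B=41 C=50] avail[A=33 B=39 C=50] open={R1,R2}
Step 3: reserve R3 C 4 -> on_hand[A=39 B=41 C=50] avail[A=33 B=39 C=46] open={R1,R2,R3}
Step 4: cancel R3 -> on_hand[A=39 B=41 C=50] avail[A=33 B=39 C=50] open={R1,R2}
Step 5: commit R2 -> on_hand[A=39 B=39 C=50] avail[A=33 B=39 C=50] open={R1}
Step 6: commit R1 -> on_hand[A=33 B=39 C=50] avail[A=33 B=39 C=50] open={}
Step 7: reserve R4 C 9 -> on_hand[A=33 B=39 C=50] avail[A=33 B=39 C=41] open={R4}
Step 8: reserve R5 A 4 -> on_hand[A=33 B=39 C=50] avail[A=29 B=39 C=41] open={R4,R5}
Step 9: reserve R6 A 9 -> on_hand[A=33 B=39 C=50] avail[A=20 B=39 C=41] open={R4,R5,R6}
Step 10: commit R6 -> on_hand[A=24 B=39 C=50] avail[A=20 B=39 C=41] open={R4,R5}
Step 11: reserve R7 A 9 -> on_hand[A=24 B=39 C=50] avail[A=11 B=39 C=41] open={R4,R5,R7}
Step 12: reserve R8 B 6 -> on_hand[A=24 B=39 C=50] avail[A=11 B=33 C=41] open={R4,R5,R7,R8}
Step 13: commit R5 -> on_hand[A=20 B=39 C=50] avail[A=11 B=33 C=41] open={R4,R7,R8}
Step 14: reserve R9 B 9 -> on_hand[A=20 B=39 C=50] avail[A=11 B=24 C=41] open={R4,R7,R8,R9}
Step 15: commit R9 -> on_hand[A=20 B=30 C=50] avail[A=11 B=24 C=41] open={R4,R7,R8}
Step 16: commit R7 -> on_hand[A=11 B=30 C=50] avail[A=11 B=24 C=41] open={R4,R8}
Step 17: cancel R4 -> on_hand[A=11 B=30 C=50] avail[A=11 B=24 C=50] open={R8}

Answer: A: 11
B: 24
C: 50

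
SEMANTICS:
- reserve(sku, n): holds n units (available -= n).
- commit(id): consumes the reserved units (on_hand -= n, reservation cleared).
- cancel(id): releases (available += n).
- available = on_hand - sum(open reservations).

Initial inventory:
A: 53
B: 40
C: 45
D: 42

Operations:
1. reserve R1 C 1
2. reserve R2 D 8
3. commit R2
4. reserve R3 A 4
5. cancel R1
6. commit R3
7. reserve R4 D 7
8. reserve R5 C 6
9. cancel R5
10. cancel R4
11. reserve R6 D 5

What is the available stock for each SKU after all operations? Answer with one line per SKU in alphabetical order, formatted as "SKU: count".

Step 1: reserve R1 C 1 -> on_hand[A=53 B=40 C=45 D=42] avail[A=53 B=40 C=44 D=42] open={R1}
Step 2: reserve R2 D 8 -> on_hand[A=53 B=40 C=45 D=42] avail[A=53 B=40 C=44 D=34] open={R1,R2}
Step 3: commit R2 -> on_hand[A=53 B=40 C=45 D=34] avail[A=53 B=40 C=44 D=34] open={R1}
Step 4: reserve R3 A 4 -> on_hand[A=53 B=40 C=45 D=34] avail[A=49 B=40 C=44 D=34] open={R1,R3}
Step 5: cancel R1 -> on_hand[A=53 B=40 C=45 D=34] avail[A=49 B=40 C=45 D=34] open={R3}
Step 6: commit R3 -> on_hand[A=49 B=40 C=45 D=34] avail[A=49 B=40 C=45 D=34] open={}
Step 7: reserve R4 D 7 -> on_hand[A=49 B=40 C=45 D=34] avail[A=49 B=40 C=45 D=27] open={R4}
Step 8: reserve R5 C 6 -> on_hand[A=49 B=40 C=45 D=34] avail[A=49 B=40 C=39 D=27] open={R4,R5}
Step 9: cancel R5 -> on_hand[A=49 B=40 C=45 D=34] avail[A=49 B=40 C=45 D=27] open={R4}
Step 10: cancel R4 -> on_hand[A=49 B=40 C=45 D=34] avail[A=49 B=40 C=45 D=34] open={}
Step 11: reserve R6 D 5 -> on_hand[A=49 B=40 C=45 D=34] avail[A=49 B=40 C=45 D=29] open={R6}

Answer: A: 49
B: 40
C: 45
D: 29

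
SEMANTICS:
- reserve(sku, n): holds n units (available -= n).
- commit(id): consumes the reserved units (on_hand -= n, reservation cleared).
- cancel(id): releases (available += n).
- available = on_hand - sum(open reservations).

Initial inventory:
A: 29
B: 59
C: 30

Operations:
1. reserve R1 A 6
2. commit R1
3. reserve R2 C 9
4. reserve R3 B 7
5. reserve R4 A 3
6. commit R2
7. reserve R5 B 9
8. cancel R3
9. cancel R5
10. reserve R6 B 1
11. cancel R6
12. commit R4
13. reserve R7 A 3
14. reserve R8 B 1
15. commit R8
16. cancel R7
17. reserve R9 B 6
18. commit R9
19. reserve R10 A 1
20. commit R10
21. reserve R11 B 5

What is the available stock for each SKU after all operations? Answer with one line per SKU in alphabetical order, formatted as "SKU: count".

Step 1: reserve R1 A 6 -> on_hand[A=29 B=59 C=30] avail[A=23 B=59 C=30] open={R1}
Step 2: commit R1 -> on_hand[A=23 B=59 C=30] avail[A=23 B=59 C=30] open={}
Step 3: reserve R2 C 9 -> on_hand[A=23 B=59 C=30] avail[A=23 B=59 C=21] open={R2}
Step 4: reserve R3 B 7 -> on_hand[A=23 B=59 C=30] avail[A=23 B=52 C=21] open={R2,R3}
Step 5: reserve R4 A 3 -> on_hand[A=23 B=59 C=30] avail[A=20 B=52 C=21] open={R2,R3,R4}
Step 6: commit R2 -> on_hand[A=23 B=59 C=21] avail[A=20 B=52 C=21] open={R3,R4}
Step 7: reserve R5 B 9 -> on_hand[A=23 B=59 C=21] avail[A=20 B=43 C=21] open={R3,R4,R5}
Step 8: cancel R3 -> on_hand[A=23 B=59 C=21] avail[A=20 B=50 C=21] open={R4,R5}
Step 9: cancel R5 -> on_hand[A=23 B=59 C=21] avail[A=20 B=59 C=21] open={R4}
Step 10: reserve R6 B 1 -> on_hand[A=23 B=59 C=21] avail[A=20 B=58 C=21] open={R4,R6}
Step 11: cancel R6 -> on_hand[A=23 B=59 C=21] avail[A=20 B=59 C=21] open={R4}
Step 12: commit R4 -> on_hand[A=20 B=59 C=21] avail[A=20 B=59 C=21] open={}
Step 13: reserve R7 A 3 -> on_hand[A=20 B=59 C=21] avail[A=17 B=59 C=21] open={R7}
Step 14: reserve R8 B 1 -> on_hand[A=20 B=59 C=21] avail[A=17 B=58 C=21] open={R7,R8}
Step 15: commit R8 -> on_hand[A=20 B=58 C=21] avail[A=17 B=58 C=21] open={R7}
Step 16: cancel R7 -> on_hand[A=20 B=58 C=21] avail[A=20 B=58 C=21] open={}
Step 17: reserve R9 B 6 -> on_hand[A=20 B=58 C=21] avail[A=20 B=52 C=21] open={R9}
Step 18: commit R9 -> on_hand[A=20 B=52 C=21] avail[A=20 B=52 C=21] open={}
Step 19: reserve R10 A 1 -> on_hand[A=20 B=52 C=21] avail[A=19 B=52 C=21] open={R10}
Step 20: commit R10 -> on_hand[A=19 B=52 C=21] avail[A=19 B=52 C=21] open={}
Step 21: reserve R11 B 5 -> on_hand[A=19 B=52 C=21] avail[A=19 B=47 C=21] open={R11}

Answer: A: 19
B: 47
C: 21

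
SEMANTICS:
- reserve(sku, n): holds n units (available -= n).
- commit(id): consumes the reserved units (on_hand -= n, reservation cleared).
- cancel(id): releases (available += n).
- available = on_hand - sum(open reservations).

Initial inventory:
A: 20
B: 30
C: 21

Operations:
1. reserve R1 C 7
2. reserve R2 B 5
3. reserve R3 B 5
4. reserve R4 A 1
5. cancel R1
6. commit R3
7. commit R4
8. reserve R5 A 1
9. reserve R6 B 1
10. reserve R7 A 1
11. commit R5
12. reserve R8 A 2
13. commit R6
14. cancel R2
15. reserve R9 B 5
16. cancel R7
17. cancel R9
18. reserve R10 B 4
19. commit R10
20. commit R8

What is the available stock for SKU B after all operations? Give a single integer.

Answer: 20

Derivation:
Step 1: reserve R1 C 7 -> on_hand[A=20 B=30 C=21] avail[A=20 B=30 C=14] open={R1}
Step 2: reserve R2 B 5 -> on_hand[A=20 B=30 C=21] avail[A=20 B=25 C=14] open={R1,R2}
Step 3: reserve R3 B 5 -> on_hand[A=20 B=30 C=21] avail[A=20 B=20 C=14] open={R1,R2,R3}
Step 4: reserve R4 A 1 -> on_hand[A=20 B=30 C=21] avail[A=19 B=20 C=14] open={R1,R2,R3,R4}
Step 5: cancel R1 -> on_hand[A=20 B=30 C=21] avail[A=19 B=20 C=21] open={R2,R3,R4}
Step 6: commit R3 -> on_hand[A=20 B=25 C=21] avail[A=19 B=20 C=21] open={R2,R4}
Step 7: commit R4 -> on_hand[A=19 B=25 C=21] avail[A=19 B=20 C=21] open={R2}
Step 8: reserve R5 A 1 -> on_hand[A=19 B=25 C=21] avail[A=18 B=20 C=21] open={R2,R5}
Step 9: reserve R6 B 1 -> on_hand[A=19 B=25 C=21] avail[A=18 B=19 C=21] open={R2,R5,R6}
Step 10: reserve R7 A 1 -> on_hand[A=19 B=25 C=21] avail[A=17 B=19 C=21] open={R2,R5,R6,R7}
Step 11: commit R5 -> on_hand[A=18 B=25 C=21] avail[A=17 B=19 C=21] open={R2,R6,R7}
Step 12: reserve R8 A 2 -> on_hand[A=18 B=25 C=21] avail[A=15 B=19 C=21] open={R2,R6,R7,R8}
Step 13: commit R6 -> on_hand[A=18 B=24 C=21] avail[A=15 B=19 C=21] open={R2,R7,R8}
Step 14: cancel R2 -> on_hand[A=18 B=24 C=21] avail[A=15 B=24 C=21] open={R7,R8}
Step 15: reserve R9 B 5 -> on_hand[A=18 B=24 C=21] avail[A=15 B=19 C=21] open={R7,R8,R9}
Step 16: cancel R7 -> on_hand[A=18 B=24 C=21] avail[A=16 B=19 C=21] open={R8,R9}
Step 17: cancel R9 -> on_hand[A=18 B=24 C=21] avail[A=16 B=24 C=21] open={R8}
Step 18: reserve R10 B 4 -> on_hand[A=18 B=24 C=21] avail[A=16 B=20 C=21] open={R10,R8}
Step 19: commit R10 -> on_hand[A=18 B=20 C=21] avail[A=16 B=20 C=21] open={R8}
Step 20: commit R8 -> on_hand[A=16 B=20 C=21] avail[A=16 B=20 C=21] open={}
Final available[B] = 20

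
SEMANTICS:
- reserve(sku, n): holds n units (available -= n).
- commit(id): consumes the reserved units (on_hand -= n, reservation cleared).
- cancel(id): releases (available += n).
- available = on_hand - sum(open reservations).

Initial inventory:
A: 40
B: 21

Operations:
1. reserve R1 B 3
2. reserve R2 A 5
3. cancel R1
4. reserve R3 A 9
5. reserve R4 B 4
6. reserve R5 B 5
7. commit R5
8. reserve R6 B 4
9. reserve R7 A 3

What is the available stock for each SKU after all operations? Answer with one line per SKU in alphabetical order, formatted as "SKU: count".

Step 1: reserve R1 B 3 -> on_hand[A=40 B=21] avail[A=40 B=18] open={R1}
Step 2: reserve R2 A 5 -> on_hand[A=40 B=21] avail[A=35 B=18] open={R1,R2}
Step 3: cancel R1 -> on_hand[A=40 B=21] avail[A=35 B=21] open={R2}
Step 4: reserve R3 A 9 -> on_hand[A=40 B=21] avail[A=26 B=21] open={R2,R3}
Step 5: reserve R4 B 4 -> on_hand[A=40 B=21] avail[A=26 B=17] open={R2,R3,R4}
Step 6: reserve R5 B 5 -> on_hand[A=40 B=21] avail[A=26 B=12] open={R2,R3,R4,R5}
Step 7: commit R5 -> on_hand[A=40 B=16] avail[A=26 B=12] open={R2,R3,R4}
Step 8: reserve R6 B 4 -> on_hand[A=40 B=16] avail[A=26 B=8] open={R2,R3,R4,R6}
Step 9: reserve R7 A 3 -> on_hand[A=40 B=16] avail[A=23 B=8] open={R2,R3,R4,R6,R7}

Answer: A: 23
B: 8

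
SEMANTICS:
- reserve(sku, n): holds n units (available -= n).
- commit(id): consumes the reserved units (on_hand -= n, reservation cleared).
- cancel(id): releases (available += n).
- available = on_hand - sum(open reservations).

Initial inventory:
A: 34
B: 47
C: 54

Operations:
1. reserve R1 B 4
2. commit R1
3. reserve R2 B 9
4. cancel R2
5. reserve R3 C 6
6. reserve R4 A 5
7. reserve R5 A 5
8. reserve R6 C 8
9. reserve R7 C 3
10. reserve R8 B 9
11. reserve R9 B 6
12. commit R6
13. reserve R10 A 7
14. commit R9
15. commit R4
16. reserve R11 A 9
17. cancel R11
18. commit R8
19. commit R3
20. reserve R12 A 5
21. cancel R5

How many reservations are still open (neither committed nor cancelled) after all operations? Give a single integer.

Answer: 3

Derivation:
Step 1: reserve R1 B 4 -> on_hand[A=34 B=47 C=54] avail[A=34 B=43 C=54] open={R1}
Step 2: commit R1 -> on_hand[A=34 B=43 C=54] avail[A=34 B=43 C=54] open={}
Step 3: reserve R2 B 9 -> on_hand[A=34 B=43 C=54] avail[A=34 B=34 C=54] open={R2}
Step 4: cancel R2 -> on_hand[A=34 B=43 C=54] avail[A=34 B=43 C=54] open={}
Step 5: reserve R3 C 6 -> on_hand[A=34 B=43 C=54] avail[A=34 B=43 C=48] open={R3}
Step 6: reserve R4 A 5 -> on_hand[A=34 B=43 C=54] avail[A=29 B=43 C=48] open={R3,R4}
Step 7: reserve R5 A 5 -> on_hand[A=34 B=43 C=54] avail[A=24 B=43 C=48] open={R3,R4,R5}
Step 8: reserve R6 C 8 -> on_hand[A=34 B=43 C=54] avail[A=24 B=43 C=40] open={R3,R4,R5,R6}
Step 9: reserve R7 C 3 -> on_hand[A=34 B=43 C=54] avail[A=24 B=43 C=37] open={R3,R4,R5,R6,R7}
Step 10: reserve R8 B 9 -> on_hand[A=34 B=43 C=54] avail[A=24 B=34 C=37] open={R3,R4,R5,R6,R7,R8}
Step 11: reserve R9 B 6 -> on_hand[A=34 B=43 C=54] avail[A=24 B=28 C=37] open={R3,R4,R5,R6,R7,R8,R9}
Step 12: commit R6 -> on_hand[A=34 B=43 C=46] avail[A=24 B=28 C=37] open={R3,R4,R5,R7,R8,R9}
Step 13: reserve R10 A 7 -> on_hand[A=34 B=43 C=46] avail[A=17 B=28 C=37] open={R10,R3,R4,R5,R7,R8,R9}
Step 14: commit R9 -> on_hand[A=34 B=37 C=46] avail[A=17 B=28 C=37] open={R10,R3,R4,R5,R7,R8}
Step 15: commit R4 -> on_hand[A=29 B=37 C=46] avail[A=17 B=28 C=37] open={R10,R3,R5,R7,R8}
Step 16: reserve R11 A 9 -> on_hand[A=29 B=37 C=46] avail[A=8 B=28 C=37] open={R10,R11,R3,R5,R7,R8}
Step 17: cancel R11 -> on_hand[A=29 B=37 C=46] avail[A=17 B=28 C=37] open={R10,R3,R5,R7,R8}
Step 18: commit R8 -> on_hand[A=29 B=28 C=46] avail[A=17 B=28 C=37] open={R10,R3,R5,R7}
Step 19: commit R3 -> on_hand[A=29 B=28 C=40] avail[A=17 B=28 C=37] open={R10,R5,R7}
Step 20: reserve R12 A 5 -> on_hand[A=29 B=28 C=40] avail[A=12 B=28 C=37] open={R10,R12,R5,R7}
Step 21: cancel R5 -> on_hand[A=29 B=28 C=40] avail[A=17 B=28 C=37] open={R10,R12,R7}
Open reservations: ['R10', 'R12', 'R7'] -> 3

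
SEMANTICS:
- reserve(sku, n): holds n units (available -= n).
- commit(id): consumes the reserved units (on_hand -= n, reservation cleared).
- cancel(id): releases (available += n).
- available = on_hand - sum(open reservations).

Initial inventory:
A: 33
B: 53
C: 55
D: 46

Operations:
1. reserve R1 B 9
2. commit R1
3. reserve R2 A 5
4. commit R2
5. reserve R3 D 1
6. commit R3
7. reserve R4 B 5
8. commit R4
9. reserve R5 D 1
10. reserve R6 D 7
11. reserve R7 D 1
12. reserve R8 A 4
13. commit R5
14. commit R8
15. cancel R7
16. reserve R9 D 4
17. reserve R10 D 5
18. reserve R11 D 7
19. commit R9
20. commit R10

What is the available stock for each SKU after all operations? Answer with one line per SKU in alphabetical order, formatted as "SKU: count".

Step 1: reserve R1 B 9 -> on_hand[A=33 B=53 C=55 D=46] avail[A=33 B=44 C=55 D=46] open={R1}
Step 2: commit R1 -> on_hand[A=33 B=44 C=55 D=46] avail[A=33 B=44 C=55 D=46] open={}
Step 3: reserve R2 A 5 -> on_hand[A=33 B=44 C=55 D=46] avail[A=28 B=44 C=55 D=46] open={R2}
Step 4: commit R2 -> on_hand[A=28 B=44 C=55 D=46] avail[A=28 B=44 C=55 D=46] open={}
Step 5: reserve R3 D 1 -> on_hand[A=28 B=44 C=55 D=46] avail[A=28 B=44 C=55 D=45] open={R3}
Step 6: commit R3 -> on_hand[A=28 B=44 C=55 D=45] avail[A=28 B=44 C=55 D=45] open={}
Step 7: reserve R4 B 5 -> on_hand[A=28 B=44 C=55 D=45] avail[A=28 B=39 C=55 D=45] open={R4}
Step 8: commit R4 -> on_hand[A=28 B=39 C=55 D=45] avail[A=28 B=39 C=55 D=45] open={}
Step 9: reserve R5 D 1 -> on_hand[A=28 B=39 C=55 D=45] avail[A=28 B=39 C=55 D=44] open={R5}
Step 10: reserve R6 D 7 -> on_hand[A=28 B=39 C=55 D=45] avail[A=28 B=39 C=55 D=37] open={R5,R6}
Step 11: reserve R7 D 1 -> on_hand[A=28 B=39 C=55 D=45] avail[A=28 B=39 C=55 D=36] open={R5,R6,R7}
Step 12: reserve R8 A 4 -> on_hand[A=28 B=39 C=55 D=45] avail[A=24 B=39 C=55 D=36] open={R5,R6,R7,R8}
Step 13: commit R5 -> on_hand[A=28 B=39 C=55 D=44] avail[A=24 B=39 C=55 D=36] open={R6,R7,R8}
Step 14: commit R8 -> on_hand[A=24 B=39 C=55 D=44] avail[A=24 B=39 C=55 D=36] open={R6,R7}
Step 15: cancel R7 -> on_hand[A=24 B=39 C=55 D=44] avail[A=24 B=39 C=55 D=37] open={R6}
Step 16: reserve R9 D 4 -> on_hand[A=24 B=39 C=55 D=44] avail[A=24 B=39 C=55 D=33] open={R6,R9}
Step 17: reserve R10 D 5 -> on_hand[A=24 B=39 C=55 D=44] avail[A=24 B=39 C=55 D=28] open={R10,R6,R9}
Step 18: reserve R11 D 7 -> on_hand[A=24 B=39 C=55 D=44] avail[A=24 B=39 C=55 D=21] open={R10,R11,R6,R9}
Step 19: commit R9 -> on_hand[A=24 B=39 C=55 D=40] avail[A=24 B=39 C=55 D=21] open={R10,R11,R6}
Step 20: commit R10 -> on_hand[A=24 B=39 C=55 D=35] avail[A=24 B=39 C=55 D=21] open={R11,R6}

Answer: A: 24
B: 39
C: 55
D: 21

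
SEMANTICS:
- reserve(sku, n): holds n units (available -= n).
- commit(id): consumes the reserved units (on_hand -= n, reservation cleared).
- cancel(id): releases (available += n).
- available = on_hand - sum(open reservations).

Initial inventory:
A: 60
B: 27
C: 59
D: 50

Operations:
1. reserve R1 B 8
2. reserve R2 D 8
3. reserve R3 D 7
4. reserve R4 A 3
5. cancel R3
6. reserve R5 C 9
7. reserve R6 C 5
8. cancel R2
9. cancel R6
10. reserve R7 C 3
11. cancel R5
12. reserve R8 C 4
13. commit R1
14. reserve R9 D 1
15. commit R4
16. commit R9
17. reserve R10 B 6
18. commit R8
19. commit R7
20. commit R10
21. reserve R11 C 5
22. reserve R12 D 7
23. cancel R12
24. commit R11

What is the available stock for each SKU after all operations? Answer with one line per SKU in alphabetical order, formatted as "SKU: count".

Answer: A: 57
B: 13
C: 47
D: 49

Derivation:
Step 1: reserve R1 B 8 -> on_hand[A=60 B=27 C=59 D=50] avail[A=60 B=19 C=59 D=50] open={R1}
Step 2: reserve R2 D 8 -> on_hand[A=60 B=27 C=59 D=50] avail[A=60 B=19 C=59 D=42] open={R1,R2}
Step 3: reserve R3 D 7 -> on_hand[A=60 B=27 C=59 D=50] avail[A=60 B=19 C=59 D=35] open={R1,R2,R3}
Step 4: reserve R4 A 3 -> on_hand[A=60 B=27 C=59 D=50] avail[A=57 B=19 C=59 D=35] open={R1,R2,R3,R4}
Step 5: cancel R3 -> on_hand[A=60 B=27 C=59 D=50] avail[A=57 B=19 C=59 D=42] open={R1,R2,R4}
Step 6: reserve R5 C 9 -> on_hand[A=60 B=27 C=59 D=50] avail[A=57 B=19 C=50 D=42] open={R1,R2,R4,R5}
Step 7: reserve R6 C 5 -> on_hand[A=60 B=27 C=59 D=50] avail[A=57 B=19 C=45 D=42] open={R1,R2,R4,R5,R6}
Step 8: cancel R2 -> on_hand[A=60 B=27 C=59 D=50] avail[A=57 B=19 C=45 D=50] open={R1,R4,R5,R6}
Step 9: cancel R6 -> on_hand[A=60 B=27 C=59 D=50] avail[A=57 B=19 C=50 D=50] open={R1,R4,R5}
Step 10: reserve R7 C 3 -> on_hand[A=60 B=27 C=59 D=50] avail[A=57 B=19 C=47 D=50] open={R1,R4,R5,R7}
Step 11: cancel R5 -> on_hand[A=60 B=27 C=59 D=50] avail[A=57 B=19 C=56 D=50] open={R1,R4,R7}
Step 12: reserve R8 C 4 -> on_hand[A=60 B=27 C=59 D=50] avail[A=57 B=19 C=52 D=50] open={R1,R4,R7,R8}
Step 13: commit R1 -> on_hand[A=60 B=19 C=59 D=50] avail[A=57 B=19 C=52 D=50] open={R4,R7,R8}
Step 14: reserve R9 D 1 -> on_hand[A=60 B=19 C=59 D=50] avail[A=57 B=19 C=52 D=49] open={R4,R7,R8,R9}
Step 15: commit R4 -> on_hand[A=57 B=19 C=59 D=50] avail[A=57 B=19 C=52 D=49] open={R7,R8,R9}
Step 16: commit R9 -> on_hand[A=57 B=19 C=59 D=49] avail[A=57 B=19 C=52 D=49] open={R7,R8}
Step 17: reserve R10 B 6 -> on_hand[A=57 B=19 C=59 D=49] avail[A=57 B=13 C=52 D=49] open={R10,R7,R8}
Step 18: commit R8 -> on_hand[A=57 B=19 C=55 D=49] avail[A=57 B=13 C=52 D=49] open={R10,R7}
Step 19: commit R7 -> on_hand[A=57 B=19 C=52 D=49] avail[A=57 B=13 C=52 D=49] open={R10}
Step 20: commit R10 -> on_hand[A=57 B=13 C=52 D=49] avail[A=57 B=13 C=52 D=49] open={}
Step 21: reserve R11 C 5 -> on_hand[A=57 B=13 C=52 D=49] avail[A=57 B=13 C=47 D=49] open={R11}
Step 22: reserve R12 D 7 -> on_hand[A=57 B=13 C=52 D=49] avail[A=57 B=13 C=47 D=42] open={R11,R12}
Step 23: cancel R12 -> on_hand[A=57 B=13 C=52 D=49] avail[A=57 B=13 C=47 D=49] open={R11}
Step 24: commit R11 -> on_hand[A=57 B=13 C=47 D=49] avail[A=57 B=13 C=47 D=49] open={}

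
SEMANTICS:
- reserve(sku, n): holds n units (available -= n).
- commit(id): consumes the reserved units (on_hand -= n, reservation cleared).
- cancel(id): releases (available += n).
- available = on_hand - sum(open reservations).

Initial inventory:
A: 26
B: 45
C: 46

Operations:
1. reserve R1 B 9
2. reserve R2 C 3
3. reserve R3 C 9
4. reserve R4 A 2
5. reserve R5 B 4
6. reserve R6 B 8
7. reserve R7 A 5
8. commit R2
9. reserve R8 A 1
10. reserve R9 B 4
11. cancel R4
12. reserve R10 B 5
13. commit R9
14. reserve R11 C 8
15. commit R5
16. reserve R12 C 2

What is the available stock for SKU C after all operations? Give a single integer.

Answer: 24

Derivation:
Step 1: reserve R1 B 9 -> on_hand[A=26 B=45 C=46] avail[A=26 B=36 C=46] open={R1}
Step 2: reserve R2 C 3 -> on_hand[A=26 B=45 C=46] avail[A=26 B=36 C=43] open={R1,R2}
Step 3: reserve R3 C 9 -> on_hand[A=26 B=45 C=46] avail[A=26 B=36 C=34] open={R1,R2,R3}
Step 4: reserve R4 A 2 -> on_hand[A=26 B=45 C=46] avail[A=24 B=36 C=34] open={R1,R2,R3,R4}
Step 5: reserve R5 B 4 -> on_hand[A=26 B=45 C=46] avail[A=24 B=32 C=34] open={R1,R2,R3,R4,R5}
Step 6: reserve R6 B 8 -> on_hand[A=26 B=45 C=46] avail[A=24 B=24 C=34] open={R1,R2,R3,R4,R5,R6}
Step 7: reserve R7 A 5 -> on_hand[A=26 B=45 C=46] avail[A=19 B=24 C=34] open={R1,R2,R3,R4,R5,R6,R7}
Step 8: commit R2 -> on_hand[A=26 B=45 C=43] avail[A=19 B=24 C=34] open={R1,R3,R4,R5,R6,R7}
Step 9: reserve R8 A 1 -> on_hand[A=26 B=45 C=43] avail[A=18 B=24 C=34] open={R1,R3,R4,R5,R6,R7,R8}
Step 10: reserve R9 B 4 -> on_hand[A=26 B=45 C=43] avail[A=18 B=20 C=34] open={R1,R3,R4,R5,R6,R7,R8,R9}
Step 11: cancel R4 -> on_hand[A=26 B=45 C=43] avail[A=20 B=20 C=34] open={R1,R3,R5,R6,R7,R8,R9}
Step 12: reserve R10 B 5 -> on_hand[A=26 B=45 C=43] avail[A=20 B=15 C=34] open={R1,R10,R3,R5,R6,R7,R8,R9}
Step 13: commit R9 -> on_hand[A=26 B=41 C=43] avail[A=20 B=15 C=34] open={R1,R10,R3,R5,R6,R7,R8}
Step 14: reserve R11 C 8 -> on_hand[A=26 B=41 C=43] avail[A=20 B=15 C=26] open={R1,R10,R11,R3,R5,R6,R7,R8}
Step 15: commit R5 -> on_hand[A=26 B=37 C=43] avail[A=20 B=15 C=26] open={R1,R10,R11,R3,R6,R7,R8}
Step 16: reserve R12 C 2 -> on_hand[A=26 B=37 C=43] avail[A=20 B=15 C=24] open={R1,R10,R11,R12,R3,R6,R7,R8}
Final available[C] = 24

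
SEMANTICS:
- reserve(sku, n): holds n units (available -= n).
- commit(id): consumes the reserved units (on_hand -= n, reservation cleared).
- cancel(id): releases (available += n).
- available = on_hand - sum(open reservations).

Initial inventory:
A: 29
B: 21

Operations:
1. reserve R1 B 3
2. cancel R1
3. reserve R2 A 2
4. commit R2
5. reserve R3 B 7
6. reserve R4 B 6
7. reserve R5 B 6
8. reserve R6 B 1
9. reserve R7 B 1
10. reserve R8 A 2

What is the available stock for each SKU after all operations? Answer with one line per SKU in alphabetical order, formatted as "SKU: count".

Step 1: reserve R1 B 3 -> on_hand[A=29 B=21] avail[A=29 B=18] open={R1}
Step 2: cancel R1 -> on_hand[A=29 B=21] avail[A=29 B=21] open={}
Step 3: reserve R2 A 2 -> on_hand[A=29 B=21] avail[A=27 B=21] open={R2}
Step 4: commit R2 -> on_hand[A=27 B=21] avail[A=27 B=21] open={}
Step 5: reserve R3 B 7 -> on_hand[A=27 B=21] avail[A=27 B=14] open={R3}
Step 6: reserve R4 B 6 -> on_hand[A=27 B=21] avail[A=27 B=8] open={R3,R4}
Step 7: reserve R5 B 6 -> on_hand[A=27 B=21] avail[A=27 B=2] open={R3,R4,R5}
Step 8: reserve R6 B 1 -> on_hand[A=27 B=21] avail[A=27 B=1] open={R3,R4,R5,R6}
Step 9: reserve R7 B 1 -> on_hand[A=27 B=21] avail[A=27 B=0] open={R3,R4,R5,R6,R7}
Step 10: reserve R8 A 2 -> on_hand[A=27 B=21] avail[A=25 B=0] open={R3,R4,R5,R6,R7,R8}

Answer: A: 25
B: 0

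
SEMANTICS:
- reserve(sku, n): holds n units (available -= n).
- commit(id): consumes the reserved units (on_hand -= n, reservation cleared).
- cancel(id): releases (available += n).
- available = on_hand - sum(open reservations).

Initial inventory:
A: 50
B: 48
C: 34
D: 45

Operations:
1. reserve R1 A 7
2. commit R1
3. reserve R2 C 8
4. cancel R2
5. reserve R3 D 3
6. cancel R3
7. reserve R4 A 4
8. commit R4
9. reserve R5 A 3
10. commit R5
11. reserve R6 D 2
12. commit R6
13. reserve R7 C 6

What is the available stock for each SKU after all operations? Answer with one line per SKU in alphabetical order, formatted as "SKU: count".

Answer: A: 36
B: 48
C: 28
D: 43

Derivation:
Step 1: reserve R1 A 7 -> on_hand[A=50 B=48 C=34 D=45] avail[A=43 B=48 C=34 D=45] open={R1}
Step 2: commit R1 -> on_hand[A=43 B=48 C=34 D=45] avail[A=43 B=48 C=34 D=45] open={}
Step 3: reserve R2 C 8 -> on_hand[A=43 B=48 C=34 D=45] avail[A=43 B=48 C=26 D=45] open={R2}
Step 4: cancel R2 -> on_hand[A=43 B=48 C=34 D=45] avail[A=43 B=48 C=34 D=45] open={}
Step 5: reserve R3 D 3 -> on_hand[A=43 B=48 C=34 D=45] avail[A=43 B=48 C=34 D=42] open={R3}
Step 6: cancel R3 -> on_hand[A=43 B=48 C=34 D=45] avail[A=43 B=48 C=34 D=45] open={}
Step 7: reserve R4 A 4 -> on_hand[A=43 B=48 C=34 D=45] avail[A=39 B=48 C=34 D=45] open={R4}
Step 8: commit R4 -> on_hand[A=39 B=48 C=34 D=45] avail[A=39 B=48 C=34 D=45] open={}
Step 9: reserve R5 A 3 -> on_hand[A=39 B=48 C=34 D=45] avail[A=36 B=48 C=34 D=45] open={R5}
Step 10: commit R5 -> on_hand[A=36 B=48 C=34 D=45] avail[A=36 B=48 C=34 D=45] open={}
Step 11: reserve R6 D 2 -> on_hand[A=36 B=48 C=34 D=45] avail[A=36 B=48 C=34 D=43] open={R6}
Step 12: commit R6 -> on_hand[A=36 B=48 C=34 D=43] avail[A=36 B=48 C=34 D=43] open={}
Step 13: reserve R7 C 6 -> on_hand[A=36 B=48 C=34 D=43] avail[A=36 B=48 C=28 D=43] open={R7}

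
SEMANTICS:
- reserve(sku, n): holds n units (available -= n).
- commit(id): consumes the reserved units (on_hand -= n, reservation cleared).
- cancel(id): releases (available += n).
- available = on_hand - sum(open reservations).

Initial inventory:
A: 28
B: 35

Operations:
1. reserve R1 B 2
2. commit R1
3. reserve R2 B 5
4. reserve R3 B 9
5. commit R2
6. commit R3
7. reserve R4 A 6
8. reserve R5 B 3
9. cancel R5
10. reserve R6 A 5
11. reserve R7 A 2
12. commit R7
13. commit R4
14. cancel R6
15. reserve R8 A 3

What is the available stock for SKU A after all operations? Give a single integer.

Step 1: reserve R1 B 2 -> on_hand[A=28 B=35] avail[A=28 B=33] open={R1}
Step 2: commit R1 -> on_hand[A=28 B=33] avail[A=28 B=33] open={}
Step 3: reserve R2 B 5 -> on_hand[A=28 B=33] avail[A=28 B=28] open={R2}
Step 4: reserve R3 B 9 -> on_hand[A=28 B=33] avail[A=28 B=19] open={R2,R3}
Step 5: commit R2 -> on_hand[A=28 B=28] avail[A=28 B=19] open={R3}
Step 6: commit R3 -> on_hand[A=28 B=19] avail[A=28 B=19] open={}
Step 7: reserve R4 A 6 -> on_hand[A=28 B=19] avail[A=22 B=19] open={R4}
Step 8: reserve R5 B 3 -> on_hand[A=28 B=19] avail[A=22 B=16] open={R4,R5}
Step 9: cancel R5 -> on_hand[A=28 B=19] avail[A=22 B=19] open={R4}
Step 10: reserve R6 A 5 -> on_hand[A=28 B=19] avail[A=17 B=19] open={R4,R6}
Step 11: reserve R7 A 2 -> on_hand[A=28 B=19] avail[A=15 B=19] open={R4,R6,R7}
Step 12: commit R7 -> on_hand[A=26 B=19] avail[A=15 B=19] open={R4,R6}
Step 13: commit R4 -> on_hand[A=20 B=19] avail[A=15 B=19] open={R6}
Step 14: cancel R6 -> on_hand[A=20 B=19] avail[A=20 B=19] open={}
Step 15: reserve R8 A 3 -> on_hand[A=20 B=19] avail[A=17 B=19] open={R8}
Final available[A] = 17

Answer: 17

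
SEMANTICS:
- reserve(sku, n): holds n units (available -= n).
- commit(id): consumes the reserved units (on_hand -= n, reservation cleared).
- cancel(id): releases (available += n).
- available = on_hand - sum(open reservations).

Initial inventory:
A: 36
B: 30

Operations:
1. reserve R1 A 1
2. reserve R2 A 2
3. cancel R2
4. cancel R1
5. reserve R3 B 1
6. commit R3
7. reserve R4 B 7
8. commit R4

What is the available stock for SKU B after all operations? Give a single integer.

Step 1: reserve R1 A 1 -> on_hand[A=36 B=30] avail[A=35 B=30] open={R1}
Step 2: reserve R2 A 2 -> on_hand[A=36 B=30] avail[A=33 B=30] open={R1,R2}
Step 3: cancel R2 -> on_hand[A=36 B=30] avail[A=35 B=30] open={R1}
Step 4: cancel R1 -> on_hand[A=36 B=30] avail[A=36 B=30] open={}
Step 5: reserve R3 B 1 -> on_hand[A=36 B=30] avail[A=36 B=29] open={R3}
Step 6: commit R3 -> on_hand[A=36 B=29] avail[A=36 B=29] open={}
Step 7: reserve R4 B 7 -> on_hand[A=36 B=29] avail[A=36 B=22] open={R4}
Step 8: commit R4 -> on_hand[A=36 B=22] avail[A=36 B=22] open={}
Final available[B] = 22

Answer: 22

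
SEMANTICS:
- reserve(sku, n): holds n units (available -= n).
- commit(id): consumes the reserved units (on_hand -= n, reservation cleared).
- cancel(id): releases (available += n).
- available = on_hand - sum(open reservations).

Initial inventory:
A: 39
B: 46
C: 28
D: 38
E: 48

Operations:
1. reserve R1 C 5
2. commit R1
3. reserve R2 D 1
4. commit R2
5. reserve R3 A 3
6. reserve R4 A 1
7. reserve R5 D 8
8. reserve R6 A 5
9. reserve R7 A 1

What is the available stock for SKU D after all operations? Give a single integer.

Answer: 29

Derivation:
Step 1: reserve R1 C 5 -> on_hand[A=39 B=46 C=28 D=38 E=48] avail[A=39 B=46 C=23 D=38 E=48] open={R1}
Step 2: commit R1 -> on_hand[A=39 B=46 C=23 D=38 E=48] avail[A=39 B=46 C=23 D=38 E=48] open={}
Step 3: reserve R2 D 1 -> on_hand[A=39 B=46 C=23 D=38 E=48] avail[A=39 B=46 C=23 D=37 E=48] open={R2}
Step 4: commit R2 -> on_hand[A=39 B=46 C=23 D=37 E=48] avail[A=39 B=46 C=23 D=37 E=48] open={}
Step 5: reserve R3 A 3 -> on_hand[A=39 B=46 C=23 D=37 E=48] avail[A=36 B=46 C=23 D=37 E=48] open={R3}
Step 6: reserve R4 A 1 -> on_hand[A=39 B=46 C=23 D=37 E=48] avail[A=35 B=46 C=23 D=37 E=48] open={R3,R4}
Step 7: reserve R5 D 8 -> on_hand[A=39 B=46 C=23 D=37 E=48] avail[A=35 B=46 C=23 D=29 E=48] open={R3,R4,R5}
Step 8: reserve R6 A 5 -> on_hand[A=39 B=46 C=23 D=37 E=48] avail[A=30 B=46 C=23 D=29 E=48] open={R3,R4,R5,R6}
Step 9: reserve R7 A 1 -> on_hand[A=39 B=46 C=23 D=37 E=48] avail[A=29 B=46 C=23 D=29 E=48] open={R3,R4,R5,R6,R7}
Final available[D] = 29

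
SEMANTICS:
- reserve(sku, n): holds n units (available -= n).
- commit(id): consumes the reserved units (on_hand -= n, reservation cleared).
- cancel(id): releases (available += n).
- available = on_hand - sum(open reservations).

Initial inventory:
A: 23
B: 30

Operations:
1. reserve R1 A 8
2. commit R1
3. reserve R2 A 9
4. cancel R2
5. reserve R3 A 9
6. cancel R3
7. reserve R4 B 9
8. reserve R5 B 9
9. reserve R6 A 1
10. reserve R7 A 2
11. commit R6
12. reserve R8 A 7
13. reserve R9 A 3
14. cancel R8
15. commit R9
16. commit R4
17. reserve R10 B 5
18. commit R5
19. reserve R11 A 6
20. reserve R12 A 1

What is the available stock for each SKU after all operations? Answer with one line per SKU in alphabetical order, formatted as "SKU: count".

Step 1: reserve R1 A 8 -> on_hand[A=23 B=30] avail[A=15 B=30] open={R1}
Step 2: commit R1 -> on_hand[A=15 B=30] avail[A=15 B=30] open={}
Step 3: reserve R2 A 9 -> on_hand[A=15 B=30] avail[A=6 B=30] open={R2}
Step 4: cancel R2 -> on_hand[A=15 B=30] avail[A=15 B=30] open={}
Step 5: reserve R3 A 9 -> on_hand[A=15 B=30] avail[A=6 B=30] open={R3}
Step 6: cancel R3 -> on_hand[A=15 B=30] avail[A=15 B=30] open={}
Step 7: reserve R4 B 9 -> on_hand[A=15 B=30] avail[A=15 B=21] open={R4}
Step 8: reserve R5 B 9 -> on_hand[A=15 B=30] avail[A=15 B=12] open={R4,R5}
Step 9: reserve R6 A 1 -> on_hand[A=15 B=30] avail[A=14 B=12] open={R4,R5,R6}
Step 10: reserve R7 A 2 -> on_hand[A=15 B=30] avail[A=12 B=12] open={R4,R5,R6,R7}
Step 11: commit R6 -> on_hand[A=14 B=30] avail[A=12 B=12] open={R4,R5,R7}
Step 12: reserve R8 A 7 -> on_hand[A=14 B=30] avail[A=5 B=12] open={R4,R5,R7,R8}
Step 13: reserve R9 A 3 -> on_hand[A=14 B=30] avail[A=2 B=12] open={R4,R5,R7,R8,R9}
Step 14: cancel R8 -> on_hand[A=14 B=30] avail[A=9 B=12] open={R4,R5,R7,R9}
Step 15: commit R9 -> on_hand[A=11 B=30] avail[A=9 B=12] open={R4,R5,R7}
Step 16: commit R4 -> on_hand[A=11 B=21] avail[A=9 B=12] open={R5,R7}
Step 17: reserve R10 B 5 -> on_hand[A=11 B=21] avail[A=9 B=7] open={R10,R5,R7}
Step 18: commit R5 -> on_hand[A=11 B=12] avail[A=9 B=7] open={R10,R7}
Step 19: reserve R11 A 6 -> on_hand[A=11 B=12] avail[A=3 B=7] open={R10,R11,R7}
Step 20: reserve R12 A 1 -> on_hand[A=11 B=12] avail[A=2 B=7] open={R10,R11,R12,R7}

Answer: A: 2
B: 7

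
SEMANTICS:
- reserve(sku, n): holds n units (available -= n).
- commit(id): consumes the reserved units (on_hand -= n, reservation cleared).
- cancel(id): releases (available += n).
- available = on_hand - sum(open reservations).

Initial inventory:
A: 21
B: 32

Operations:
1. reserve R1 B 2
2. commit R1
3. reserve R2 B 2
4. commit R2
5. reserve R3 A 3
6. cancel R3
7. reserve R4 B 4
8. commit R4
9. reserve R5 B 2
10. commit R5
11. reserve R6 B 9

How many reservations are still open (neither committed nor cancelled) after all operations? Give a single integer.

Step 1: reserve R1 B 2 -> on_hand[A=21 B=32] avail[A=21 B=30] open={R1}
Step 2: commit R1 -> on_hand[A=21 B=30] avail[A=21 B=30] open={}
Step 3: reserve R2 B 2 -> on_hand[A=21 B=30] avail[A=21 B=28] open={R2}
Step 4: commit R2 -> on_hand[A=21 B=28] avail[A=21 B=28] open={}
Step 5: reserve R3 A 3 -> on_hand[A=21 B=28] avail[A=18 B=28] open={R3}
Step 6: cancel R3 -> on_hand[A=21 B=28] avail[A=21 B=28] open={}
Step 7: reserve R4 B 4 -> on_hand[A=21 B=28] avail[A=21 B=24] open={R4}
Step 8: commit R4 -> on_hand[A=21 B=24] avail[A=21 B=24] open={}
Step 9: reserve R5 B 2 -> on_hand[A=21 B=24] avail[A=21 B=22] open={R5}
Step 10: commit R5 -> on_hand[A=21 B=22] avail[A=21 B=22] open={}
Step 11: reserve R6 B 9 -> on_hand[A=21 B=22] avail[A=21 B=13] open={R6}
Open reservations: ['R6'] -> 1

Answer: 1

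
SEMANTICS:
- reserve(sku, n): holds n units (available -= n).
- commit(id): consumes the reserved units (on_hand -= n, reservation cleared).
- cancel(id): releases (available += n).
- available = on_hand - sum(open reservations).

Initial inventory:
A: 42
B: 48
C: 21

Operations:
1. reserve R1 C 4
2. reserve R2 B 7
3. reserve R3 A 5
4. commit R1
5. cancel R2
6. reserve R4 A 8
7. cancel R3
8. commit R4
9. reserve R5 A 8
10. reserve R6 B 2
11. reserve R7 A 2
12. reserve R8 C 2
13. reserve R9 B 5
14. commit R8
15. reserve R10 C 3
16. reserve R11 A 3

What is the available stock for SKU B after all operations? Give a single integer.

Step 1: reserve R1 C 4 -> on_hand[A=42 B=48 C=21] avail[A=42 B=48 C=17] open={R1}
Step 2: reserve R2 B 7 -> on_hand[A=42 B=48 C=21] avail[A=42 B=41 C=17] open={R1,R2}
Step 3: reserve R3 A 5 -> on_hand[A=42 B=48 C=21] avail[A=37 B=41 C=17] open={R1,R2,R3}
Step 4: commit R1 -> on_hand[A=42 B=48 C=17] avail[A=37 B=41 C=17] open={R2,R3}
Step 5: cancel R2 -> on_hand[A=42 B=48 C=17] avail[A=37 B=48 C=17] open={R3}
Step 6: reserve R4 A 8 -> on_hand[A=42 B=48 C=17] avail[A=29 B=48 C=17] open={R3,R4}
Step 7: cancel R3 -> on_hand[A=42 B=48 C=17] avail[A=34 B=48 C=17] open={R4}
Step 8: commit R4 -> on_hand[A=34 B=48 C=17] avail[A=34 B=48 C=17] open={}
Step 9: reserve R5 A 8 -> on_hand[A=34 B=48 C=17] avail[A=26 B=48 C=17] open={R5}
Step 10: reserve R6 B 2 -> on_hand[A=34 B=48 C=17] avail[A=26 B=46 C=17] open={R5,R6}
Step 11: reserve R7 A 2 -> on_hand[A=34 B=48 C=17] avail[A=24 B=46 C=17] open={R5,R6,R7}
Step 12: reserve R8 C 2 -> on_hand[A=34 B=48 C=17] avail[A=24 B=46 C=15] open={R5,R6,R7,R8}
Step 13: reserve R9 B 5 -> on_hand[A=34 B=48 C=17] avail[A=24 B=41 C=15] open={R5,R6,R7,R8,R9}
Step 14: commit R8 -> on_hand[A=34 B=48 C=15] avail[A=24 B=41 C=15] open={R5,R6,R7,R9}
Step 15: reserve R10 C 3 -> on_hand[A=34 B=48 C=15] avail[A=24 B=41 C=12] open={R10,R5,R6,R7,R9}
Step 16: reserve R11 A 3 -> on_hand[A=34 B=48 C=15] avail[A=21 B=41 C=12] open={R10,R11,R5,R6,R7,R9}
Final available[B] = 41

Answer: 41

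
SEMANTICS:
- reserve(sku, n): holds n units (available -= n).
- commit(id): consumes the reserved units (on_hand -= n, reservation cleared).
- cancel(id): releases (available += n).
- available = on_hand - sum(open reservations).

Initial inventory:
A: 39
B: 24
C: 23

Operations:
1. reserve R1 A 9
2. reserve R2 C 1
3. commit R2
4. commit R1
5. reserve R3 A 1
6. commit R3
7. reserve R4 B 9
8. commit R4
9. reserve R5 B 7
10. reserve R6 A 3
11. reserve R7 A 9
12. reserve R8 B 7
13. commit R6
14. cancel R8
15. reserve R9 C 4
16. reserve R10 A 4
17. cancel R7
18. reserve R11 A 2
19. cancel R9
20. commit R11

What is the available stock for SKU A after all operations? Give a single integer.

Answer: 20

Derivation:
Step 1: reserve R1 A 9 -> on_hand[A=39 B=24 C=23] avail[A=30 B=24 C=23] open={R1}
Step 2: reserve R2 C 1 -> on_hand[A=39 B=24 C=23] avail[A=30 B=24 C=22] open={R1,R2}
Step 3: commit R2 -> on_hand[A=39 B=24 C=22] avail[A=30 B=24 C=22] open={R1}
Step 4: commit R1 -> on_hand[A=30 B=24 C=22] avail[A=30 B=24 C=22] open={}
Step 5: reserve R3 A 1 -> on_hand[A=30 B=24 C=22] avail[A=29 B=24 C=22] open={R3}
Step 6: commit R3 -> on_hand[A=29 B=24 C=22] avail[A=29 B=24 C=22] open={}
Step 7: reserve R4 B 9 -> on_hand[A=29 B=24 C=22] avail[A=29 B=15 C=22] open={R4}
Step 8: commit R4 -> on_hand[A=29 B=15 C=22] avail[A=29 B=15 C=22] open={}
Step 9: reserve R5 B 7 -> on_hand[A=29 B=15 C=22] avail[A=29 B=8 C=22] open={R5}
Step 10: reserve R6 A 3 -> on_hand[A=29 B=15 C=22] avail[A=26 B=8 C=22] open={R5,R6}
Step 11: reserve R7 A 9 -> on_hand[A=29 B=15 C=22] avail[A=17 B=8 C=22] open={R5,R6,R7}
Step 12: reserve R8 B 7 -> on_hand[A=29 B=15 C=22] avail[A=17 B=1 C=22] open={R5,R6,R7,R8}
Step 13: commit R6 -> on_hand[A=26 B=15 C=22] avail[A=17 B=1 C=22] open={R5,R7,R8}
Step 14: cancel R8 -> on_hand[A=26 B=15 C=22] avail[A=17 B=8 C=22] open={R5,R7}
Step 15: reserve R9 C 4 -> on_hand[A=26 B=15 C=22] avail[A=17 B=8 C=18] open={R5,R7,R9}
Step 16: reserve R10 A 4 -> on_hand[A=26 B=15 C=22] avail[A=13 B=8 C=18] open={R10,R5,R7,R9}
Step 17: cancel R7 -> on_hand[A=26 B=15 C=22] avail[A=22 B=8 C=18] open={R10,R5,R9}
Step 18: reserve R11 A 2 -> on_hand[A=26 B=15 C=22] avail[A=20 B=8 C=18] open={R10,R11,R5,R9}
Step 19: cancel R9 -> on_hand[A=26 B=15 C=22] avail[A=20 B=8 C=22] open={R10,R11,R5}
Step 20: commit R11 -> on_hand[A=24 B=15 C=22] avail[A=20 B=8 C=22] open={R10,R5}
Final available[A] = 20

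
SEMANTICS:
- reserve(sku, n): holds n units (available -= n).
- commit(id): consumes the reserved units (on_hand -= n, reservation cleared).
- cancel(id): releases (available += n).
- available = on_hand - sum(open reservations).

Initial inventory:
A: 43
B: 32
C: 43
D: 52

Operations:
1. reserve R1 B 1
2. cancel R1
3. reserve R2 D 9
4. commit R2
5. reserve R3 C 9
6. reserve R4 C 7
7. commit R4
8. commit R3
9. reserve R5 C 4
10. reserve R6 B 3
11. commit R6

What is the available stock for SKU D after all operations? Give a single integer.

Answer: 43

Derivation:
Step 1: reserve R1 B 1 -> on_hand[A=43 B=32 C=43 D=52] avail[A=43 B=31 C=43 D=52] open={R1}
Step 2: cancel R1 -> on_hand[A=43 B=32 C=43 D=52] avail[A=43 B=32 C=43 D=52] open={}
Step 3: reserve R2 D 9 -> on_hand[A=43 B=32 C=43 D=52] avail[A=43 B=32 C=43 D=43] open={R2}
Step 4: commit R2 -> on_hand[A=43 B=32 C=43 D=43] avail[A=43 B=32 C=43 D=43] open={}
Step 5: reserve R3 C 9 -> on_hand[A=43 B=32 C=43 D=43] avail[A=43 B=32 C=34 D=43] open={R3}
Step 6: reserve R4 C 7 -> on_hand[A=43 B=32 C=43 D=43] avail[A=43 B=32 C=27 D=43] open={R3,R4}
Step 7: commit R4 -> on_hand[A=43 B=32 C=36 D=43] avail[A=43 B=32 C=27 D=43] open={R3}
Step 8: commit R3 -> on_hand[A=43 B=32 C=27 D=43] avail[A=43 B=32 C=27 D=43] open={}
Step 9: reserve R5 C 4 -> on_hand[A=43 B=32 C=27 D=43] avail[A=43 B=32 C=23 D=43] open={R5}
Step 10: reserve R6 B 3 -> on_hand[A=43 B=32 C=27 D=43] avail[A=43 B=29 C=23 D=43] open={R5,R6}
Step 11: commit R6 -> on_hand[A=43 B=29 C=27 D=43] avail[A=43 B=29 C=23 D=43] open={R5}
Final available[D] = 43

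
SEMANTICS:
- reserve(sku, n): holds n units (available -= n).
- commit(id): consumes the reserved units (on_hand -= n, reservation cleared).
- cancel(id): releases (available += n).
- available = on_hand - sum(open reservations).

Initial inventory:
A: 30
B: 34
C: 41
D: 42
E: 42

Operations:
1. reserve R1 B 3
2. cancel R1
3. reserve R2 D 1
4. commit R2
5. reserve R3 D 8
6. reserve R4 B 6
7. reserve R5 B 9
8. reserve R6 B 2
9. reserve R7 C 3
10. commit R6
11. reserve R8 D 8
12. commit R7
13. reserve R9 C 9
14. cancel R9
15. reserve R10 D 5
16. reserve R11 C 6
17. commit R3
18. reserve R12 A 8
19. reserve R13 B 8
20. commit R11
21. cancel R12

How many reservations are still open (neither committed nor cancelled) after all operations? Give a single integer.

Answer: 5

Derivation:
Step 1: reserve R1 B 3 -> on_hand[A=30 B=34 C=41 D=42 E=42] avail[A=30 B=31 C=41 D=42 E=42] open={R1}
Step 2: cancel R1 -> on_hand[A=30 B=34 C=41 D=42 E=42] avail[A=30 B=34 C=41 D=42 E=42] open={}
Step 3: reserve R2 D 1 -> on_hand[A=30 B=34 C=41 D=42 E=42] avail[A=30 B=34 C=41 D=41 E=42] open={R2}
Step 4: commit R2 -> on_hand[A=30 B=34 C=41 D=41 E=42] avail[A=30 B=34 C=41 D=41 E=42] open={}
Step 5: reserve R3 D 8 -> on_hand[A=30 B=34 C=41 D=41 E=42] avail[A=30 B=34 C=41 D=33 E=42] open={R3}
Step 6: reserve R4 B 6 -> on_hand[A=30 B=34 C=41 D=41 E=42] avail[A=30 B=28 C=41 D=33 E=42] open={R3,R4}
Step 7: reserve R5 B 9 -> on_hand[A=30 B=34 C=41 D=41 E=42] avail[A=30 B=19 C=41 D=33 E=42] open={R3,R4,R5}
Step 8: reserve R6 B 2 -> on_hand[A=30 B=34 C=41 D=41 E=42] avail[A=30 B=17 C=41 D=33 E=42] open={R3,R4,R5,R6}
Step 9: reserve R7 C 3 -> on_hand[A=30 B=34 C=41 D=41 E=42] avail[A=30 B=17 C=38 D=33 E=42] open={R3,R4,R5,R6,R7}
Step 10: commit R6 -> on_hand[A=30 B=32 C=41 D=41 E=42] avail[A=30 B=17 C=38 D=33 E=42] open={R3,R4,R5,R7}
Step 11: reserve R8 D 8 -> on_hand[A=30 B=32 C=41 D=41 E=42] avail[A=30 B=17 C=38 D=25 E=42] open={R3,R4,R5,R7,R8}
Step 12: commit R7 -> on_hand[A=30 B=32 C=38 D=41 E=42] avail[A=30 B=17 C=38 D=25 E=42] open={R3,R4,R5,R8}
Step 13: reserve R9 C 9 -> on_hand[A=30 B=32 C=38 D=41 E=42] avail[A=30 B=17 C=29 D=25 E=42] open={R3,R4,R5,R8,R9}
Step 14: cancel R9 -> on_hand[A=30 B=32 C=38 D=41 E=42] avail[A=30 B=17 C=38 D=25 E=42] open={R3,R4,R5,R8}
Step 15: reserve R10 D 5 -> on_hand[A=30 B=32 C=38 D=41 E=42] avail[A=30 B=17 C=38 D=20 E=42] open={R10,R3,R4,R5,R8}
Step 16: reserve R11 C 6 -> on_hand[A=30 B=32 C=38 D=41 E=42] avail[A=30 B=17 C=32 D=20 E=42] open={R10,R11,R3,R4,R5,R8}
Step 17: commit R3 -> on_hand[A=30 B=32 C=38 D=33 E=42] avail[A=30 B=17 C=32 D=20 E=42] open={R10,R11,R4,R5,R8}
Step 18: reserve R12 A 8 -> on_hand[A=30 B=32 C=38 D=33 E=42] avail[A=22 B=17 C=32 D=20 E=42] open={R10,R11,R12,R4,R5,R8}
Step 19: reserve R13 B 8 -> on_hand[A=30 B=32 C=38 D=33 E=42] avail[A=22 B=9 C=32 D=20 E=42] open={R10,R11,R12,R13,R4,R5,R8}
Step 20: commit R11 -> on_hand[A=30 B=32 C=32 D=33 E=42] avail[A=22 B=9 C=32 D=20 E=42] open={R10,R12,R13,R4,R5,R8}
Step 21: cancel R12 -> on_hand[A=30 B=32 C=32 D=33 E=42] avail[A=30 B=9 C=32 D=20 E=42] open={R10,R13,R4,R5,R8}
Open reservations: ['R10', 'R13', 'R4', 'R5', 'R8'] -> 5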